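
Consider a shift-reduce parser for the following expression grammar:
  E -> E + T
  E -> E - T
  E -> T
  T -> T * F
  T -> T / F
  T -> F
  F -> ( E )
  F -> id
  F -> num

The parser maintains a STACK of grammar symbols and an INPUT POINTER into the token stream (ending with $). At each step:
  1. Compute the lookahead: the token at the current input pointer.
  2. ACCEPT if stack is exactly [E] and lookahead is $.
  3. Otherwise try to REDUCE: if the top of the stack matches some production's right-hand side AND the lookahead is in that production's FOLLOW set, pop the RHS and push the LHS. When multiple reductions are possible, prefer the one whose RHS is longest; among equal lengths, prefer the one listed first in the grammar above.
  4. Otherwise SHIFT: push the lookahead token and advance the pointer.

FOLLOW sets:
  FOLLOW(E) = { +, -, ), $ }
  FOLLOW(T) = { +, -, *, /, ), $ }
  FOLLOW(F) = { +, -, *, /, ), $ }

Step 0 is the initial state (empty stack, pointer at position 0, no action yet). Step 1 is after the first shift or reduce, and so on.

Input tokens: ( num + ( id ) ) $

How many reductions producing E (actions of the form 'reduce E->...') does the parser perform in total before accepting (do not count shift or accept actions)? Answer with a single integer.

Answer: 4

Derivation:
Step 1: shift (. Stack=[(] ptr=1 lookahead=num remaining=[num + ( id ) ) $]
Step 2: shift num. Stack=[( num] ptr=2 lookahead=+ remaining=[+ ( id ) ) $]
Step 3: reduce F->num. Stack=[( F] ptr=2 lookahead=+ remaining=[+ ( id ) ) $]
Step 4: reduce T->F. Stack=[( T] ptr=2 lookahead=+ remaining=[+ ( id ) ) $]
Step 5: reduce E->T. Stack=[( E] ptr=2 lookahead=+ remaining=[+ ( id ) ) $]
Step 6: shift +. Stack=[( E +] ptr=3 lookahead=( remaining=[( id ) ) $]
Step 7: shift (. Stack=[( E + (] ptr=4 lookahead=id remaining=[id ) ) $]
Step 8: shift id. Stack=[( E + ( id] ptr=5 lookahead=) remaining=[) ) $]
Step 9: reduce F->id. Stack=[( E + ( F] ptr=5 lookahead=) remaining=[) ) $]
Step 10: reduce T->F. Stack=[( E + ( T] ptr=5 lookahead=) remaining=[) ) $]
Step 11: reduce E->T. Stack=[( E + ( E] ptr=5 lookahead=) remaining=[) ) $]
Step 12: shift ). Stack=[( E + ( E )] ptr=6 lookahead=) remaining=[) $]
Step 13: reduce F->( E ). Stack=[( E + F] ptr=6 lookahead=) remaining=[) $]
Step 14: reduce T->F. Stack=[( E + T] ptr=6 lookahead=) remaining=[) $]
Step 15: reduce E->E + T. Stack=[( E] ptr=6 lookahead=) remaining=[) $]
Step 16: shift ). Stack=[( E )] ptr=7 lookahead=$ remaining=[$]
Step 17: reduce F->( E ). Stack=[F] ptr=7 lookahead=$ remaining=[$]
Step 18: reduce T->F. Stack=[T] ptr=7 lookahead=$ remaining=[$]
Step 19: reduce E->T. Stack=[E] ptr=7 lookahead=$ remaining=[$]
Step 20: accept. Stack=[E] ptr=7 lookahead=$ remaining=[$]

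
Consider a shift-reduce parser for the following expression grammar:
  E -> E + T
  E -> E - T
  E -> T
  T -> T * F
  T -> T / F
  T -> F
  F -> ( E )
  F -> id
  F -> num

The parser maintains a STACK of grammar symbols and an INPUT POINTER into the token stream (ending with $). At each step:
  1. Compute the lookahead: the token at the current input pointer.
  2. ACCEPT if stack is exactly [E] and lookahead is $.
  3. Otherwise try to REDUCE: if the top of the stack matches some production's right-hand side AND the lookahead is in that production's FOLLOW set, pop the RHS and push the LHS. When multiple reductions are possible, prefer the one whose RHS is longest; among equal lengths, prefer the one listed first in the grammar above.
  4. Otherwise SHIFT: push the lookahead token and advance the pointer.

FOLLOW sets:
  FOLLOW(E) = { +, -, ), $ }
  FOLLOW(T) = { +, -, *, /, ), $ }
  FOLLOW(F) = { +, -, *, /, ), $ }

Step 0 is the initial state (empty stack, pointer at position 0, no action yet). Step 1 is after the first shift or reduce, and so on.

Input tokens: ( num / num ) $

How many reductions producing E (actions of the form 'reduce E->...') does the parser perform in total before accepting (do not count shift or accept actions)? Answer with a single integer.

Answer: 2

Derivation:
Step 1: shift (. Stack=[(] ptr=1 lookahead=num remaining=[num / num ) $]
Step 2: shift num. Stack=[( num] ptr=2 lookahead=/ remaining=[/ num ) $]
Step 3: reduce F->num. Stack=[( F] ptr=2 lookahead=/ remaining=[/ num ) $]
Step 4: reduce T->F. Stack=[( T] ptr=2 lookahead=/ remaining=[/ num ) $]
Step 5: shift /. Stack=[( T /] ptr=3 lookahead=num remaining=[num ) $]
Step 6: shift num. Stack=[( T / num] ptr=4 lookahead=) remaining=[) $]
Step 7: reduce F->num. Stack=[( T / F] ptr=4 lookahead=) remaining=[) $]
Step 8: reduce T->T / F. Stack=[( T] ptr=4 lookahead=) remaining=[) $]
Step 9: reduce E->T. Stack=[( E] ptr=4 lookahead=) remaining=[) $]
Step 10: shift ). Stack=[( E )] ptr=5 lookahead=$ remaining=[$]
Step 11: reduce F->( E ). Stack=[F] ptr=5 lookahead=$ remaining=[$]
Step 12: reduce T->F. Stack=[T] ptr=5 lookahead=$ remaining=[$]
Step 13: reduce E->T. Stack=[E] ptr=5 lookahead=$ remaining=[$]
Step 14: accept. Stack=[E] ptr=5 lookahead=$ remaining=[$]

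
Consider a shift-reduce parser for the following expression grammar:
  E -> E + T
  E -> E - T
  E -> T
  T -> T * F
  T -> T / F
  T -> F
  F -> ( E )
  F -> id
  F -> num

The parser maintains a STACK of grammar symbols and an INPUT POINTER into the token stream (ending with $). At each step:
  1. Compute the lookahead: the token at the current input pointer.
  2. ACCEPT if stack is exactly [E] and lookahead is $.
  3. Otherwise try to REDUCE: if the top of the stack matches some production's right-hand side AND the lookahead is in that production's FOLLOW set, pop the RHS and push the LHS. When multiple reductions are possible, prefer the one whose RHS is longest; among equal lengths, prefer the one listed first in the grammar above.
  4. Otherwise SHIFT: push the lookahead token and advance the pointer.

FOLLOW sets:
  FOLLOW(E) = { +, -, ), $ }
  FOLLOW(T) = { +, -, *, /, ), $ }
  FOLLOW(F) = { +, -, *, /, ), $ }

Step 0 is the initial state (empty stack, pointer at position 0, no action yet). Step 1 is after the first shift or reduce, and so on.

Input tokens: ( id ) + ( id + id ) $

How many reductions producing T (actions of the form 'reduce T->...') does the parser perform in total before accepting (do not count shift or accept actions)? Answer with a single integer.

Answer: 5

Derivation:
Step 1: shift (. Stack=[(] ptr=1 lookahead=id remaining=[id ) + ( id + id ) $]
Step 2: shift id. Stack=[( id] ptr=2 lookahead=) remaining=[) + ( id + id ) $]
Step 3: reduce F->id. Stack=[( F] ptr=2 lookahead=) remaining=[) + ( id + id ) $]
Step 4: reduce T->F. Stack=[( T] ptr=2 lookahead=) remaining=[) + ( id + id ) $]
Step 5: reduce E->T. Stack=[( E] ptr=2 lookahead=) remaining=[) + ( id + id ) $]
Step 6: shift ). Stack=[( E )] ptr=3 lookahead=+ remaining=[+ ( id + id ) $]
Step 7: reduce F->( E ). Stack=[F] ptr=3 lookahead=+ remaining=[+ ( id + id ) $]
Step 8: reduce T->F. Stack=[T] ptr=3 lookahead=+ remaining=[+ ( id + id ) $]
Step 9: reduce E->T. Stack=[E] ptr=3 lookahead=+ remaining=[+ ( id + id ) $]
Step 10: shift +. Stack=[E +] ptr=4 lookahead=( remaining=[( id + id ) $]
Step 11: shift (. Stack=[E + (] ptr=5 lookahead=id remaining=[id + id ) $]
Step 12: shift id. Stack=[E + ( id] ptr=6 lookahead=+ remaining=[+ id ) $]
Step 13: reduce F->id. Stack=[E + ( F] ptr=6 lookahead=+ remaining=[+ id ) $]
Step 14: reduce T->F. Stack=[E + ( T] ptr=6 lookahead=+ remaining=[+ id ) $]
Step 15: reduce E->T. Stack=[E + ( E] ptr=6 lookahead=+ remaining=[+ id ) $]
Step 16: shift +. Stack=[E + ( E +] ptr=7 lookahead=id remaining=[id ) $]
Step 17: shift id. Stack=[E + ( E + id] ptr=8 lookahead=) remaining=[) $]
Step 18: reduce F->id. Stack=[E + ( E + F] ptr=8 lookahead=) remaining=[) $]
Step 19: reduce T->F. Stack=[E + ( E + T] ptr=8 lookahead=) remaining=[) $]
Step 20: reduce E->E + T. Stack=[E + ( E] ptr=8 lookahead=) remaining=[) $]
Step 21: shift ). Stack=[E + ( E )] ptr=9 lookahead=$ remaining=[$]
Step 22: reduce F->( E ). Stack=[E + F] ptr=9 lookahead=$ remaining=[$]
Step 23: reduce T->F. Stack=[E + T] ptr=9 lookahead=$ remaining=[$]
Step 24: reduce E->E + T. Stack=[E] ptr=9 lookahead=$ remaining=[$]
Step 25: accept. Stack=[E] ptr=9 lookahead=$ remaining=[$]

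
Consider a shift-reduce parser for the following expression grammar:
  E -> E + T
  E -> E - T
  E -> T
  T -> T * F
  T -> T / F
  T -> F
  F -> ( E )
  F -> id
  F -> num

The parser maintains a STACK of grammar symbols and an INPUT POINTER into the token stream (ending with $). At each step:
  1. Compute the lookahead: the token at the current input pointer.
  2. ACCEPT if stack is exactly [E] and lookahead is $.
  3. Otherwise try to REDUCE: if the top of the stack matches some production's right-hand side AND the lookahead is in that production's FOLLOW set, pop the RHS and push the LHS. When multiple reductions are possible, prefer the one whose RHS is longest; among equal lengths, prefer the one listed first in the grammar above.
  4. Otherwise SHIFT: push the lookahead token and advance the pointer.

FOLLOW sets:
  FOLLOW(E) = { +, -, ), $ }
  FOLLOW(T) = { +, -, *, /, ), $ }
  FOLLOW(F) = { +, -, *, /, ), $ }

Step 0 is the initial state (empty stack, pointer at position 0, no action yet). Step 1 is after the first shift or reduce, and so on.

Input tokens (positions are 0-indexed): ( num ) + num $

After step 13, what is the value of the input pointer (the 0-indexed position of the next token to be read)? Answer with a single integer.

Step 1: shift (. Stack=[(] ptr=1 lookahead=num remaining=[num ) + num $]
Step 2: shift num. Stack=[( num] ptr=2 lookahead=) remaining=[) + num $]
Step 3: reduce F->num. Stack=[( F] ptr=2 lookahead=) remaining=[) + num $]
Step 4: reduce T->F. Stack=[( T] ptr=2 lookahead=) remaining=[) + num $]
Step 5: reduce E->T. Stack=[( E] ptr=2 lookahead=) remaining=[) + num $]
Step 6: shift ). Stack=[( E )] ptr=3 lookahead=+ remaining=[+ num $]
Step 7: reduce F->( E ). Stack=[F] ptr=3 lookahead=+ remaining=[+ num $]
Step 8: reduce T->F. Stack=[T] ptr=3 lookahead=+ remaining=[+ num $]
Step 9: reduce E->T. Stack=[E] ptr=3 lookahead=+ remaining=[+ num $]
Step 10: shift +. Stack=[E +] ptr=4 lookahead=num remaining=[num $]
Step 11: shift num. Stack=[E + num] ptr=5 lookahead=$ remaining=[$]
Step 12: reduce F->num. Stack=[E + F] ptr=5 lookahead=$ remaining=[$]
Step 13: reduce T->F. Stack=[E + T] ptr=5 lookahead=$ remaining=[$]

Answer: 5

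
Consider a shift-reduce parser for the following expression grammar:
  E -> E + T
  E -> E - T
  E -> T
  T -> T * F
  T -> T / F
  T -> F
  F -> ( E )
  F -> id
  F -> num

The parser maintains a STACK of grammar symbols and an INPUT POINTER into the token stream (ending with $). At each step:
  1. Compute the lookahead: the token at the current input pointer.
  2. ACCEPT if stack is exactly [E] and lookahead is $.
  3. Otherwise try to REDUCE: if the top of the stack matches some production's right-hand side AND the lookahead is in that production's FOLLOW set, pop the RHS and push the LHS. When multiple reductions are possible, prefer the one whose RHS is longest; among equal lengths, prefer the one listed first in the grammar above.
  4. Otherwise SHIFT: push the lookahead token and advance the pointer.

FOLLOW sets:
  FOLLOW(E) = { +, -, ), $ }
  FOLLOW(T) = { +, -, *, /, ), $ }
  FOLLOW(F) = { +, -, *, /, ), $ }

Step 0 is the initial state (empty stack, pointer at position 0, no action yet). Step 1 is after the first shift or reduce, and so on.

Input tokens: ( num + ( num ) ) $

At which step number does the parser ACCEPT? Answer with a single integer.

Answer: 20

Derivation:
Step 1: shift (. Stack=[(] ptr=1 lookahead=num remaining=[num + ( num ) ) $]
Step 2: shift num. Stack=[( num] ptr=2 lookahead=+ remaining=[+ ( num ) ) $]
Step 3: reduce F->num. Stack=[( F] ptr=2 lookahead=+ remaining=[+ ( num ) ) $]
Step 4: reduce T->F. Stack=[( T] ptr=2 lookahead=+ remaining=[+ ( num ) ) $]
Step 5: reduce E->T. Stack=[( E] ptr=2 lookahead=+ remaining=[+ ( num ) ) $]
Step 6: shift +. Stack=[( E +] ptr=3 lookahead=( remaining=[( num ) ) $]
Step 7: shift (. Stack=[( E + (] ptr=4 lookahead=num remaining=[num ) ) $]
Step 8: shift num. Stack=[( E + ( num] ptr=5 lookahead=) remaining=[) ) $]
Step 9: reduce F->num. Stack=[( E + ( F] ptr=5 lookahead=) remaining=[) ) $]
Step 10: reduce T->F. Stack=[( E + ( T] ptr=5 lookahead=) remaining=[) ) $]
Step 11: reduce E->T. Stack=[( E + ( E] ptr=5 lookahead=) remaining=[) ) $]
Step 12: shift ). Stack=[( E + ( E )] ptr=6 lookahead=) remaining=[) $]
Step 13: reduce F->( E ). Stack=[( E + F] ptr=6 lookahead=) remaining=[) $]
Step 14: reduce T->F. Stack=[( E + T] ptr=6 lookahead=) remaining=[) $]
Step 15: reduce E->E + T. Stack=[( E] ptr=6 lookahead=) remaining=[) $]
Step 16: shift ). Stack=[( E )] ptr=7 lookahead=$ remaining=[$]
Step 17: reduce F->( E ). Stack=[F] ptr=7 lookahead=$ remaining=[$]
Step 18: reduce T->F. Stack=[T] ptr=7 lookahead=$ remaining=[$]
Step 19: reduce E->T. Stack=[E] ptr=7 lookahead=$ remaining=[$]
Step 20: accept. Stack=[E] ptr=7 lookahead=$ remaining=[$]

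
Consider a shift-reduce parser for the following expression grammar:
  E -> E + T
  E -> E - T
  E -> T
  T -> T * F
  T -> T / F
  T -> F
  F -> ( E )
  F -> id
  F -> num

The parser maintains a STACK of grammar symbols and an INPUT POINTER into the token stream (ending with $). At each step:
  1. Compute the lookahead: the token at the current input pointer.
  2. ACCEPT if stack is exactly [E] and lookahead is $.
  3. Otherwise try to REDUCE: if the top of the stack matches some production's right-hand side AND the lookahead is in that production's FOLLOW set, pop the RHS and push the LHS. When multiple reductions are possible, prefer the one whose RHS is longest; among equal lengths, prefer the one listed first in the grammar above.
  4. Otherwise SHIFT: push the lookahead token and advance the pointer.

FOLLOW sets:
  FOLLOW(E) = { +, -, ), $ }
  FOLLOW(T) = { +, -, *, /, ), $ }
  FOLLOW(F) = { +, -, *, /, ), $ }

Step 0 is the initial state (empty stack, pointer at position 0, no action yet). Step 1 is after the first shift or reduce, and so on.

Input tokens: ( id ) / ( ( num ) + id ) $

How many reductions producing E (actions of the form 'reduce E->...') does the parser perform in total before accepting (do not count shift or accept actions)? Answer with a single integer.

Step 1: shift (. Stack=[(] ptr=1 lookahead=id remaining=[id ) / ( ( num ) + id ) $]
Step 2: shift id. Stack=[( id] ptr=2 lookahead=) remaining=[) / ( ( num ) + id ) $]
Step 3: reduce F->id. Stack=[( F] ptr=2 lookahead=) remaining=[) / ( ( num ) + id ) $]
Step 4: reduce T->F. Stack=[( T] ptr=2 lookahead=) remaining=[) / ( ( num ) + id ) $]
Step 5: reduce E->T. Stack=[( E] ptr=2 lookahead=) remaining=[) / ( ( num ) + id ) $]
Step 6: shift ). Stack=[( E )] ptr=3 lookahead=/ remaining=[/ ( ( num ) + id ) $]
Step 7: reduce F->( E ). Stack=[F] ptr=3 lookahead=/ remaining=[/ ( ( num ) + id ) $]
Step 8: reduce T->F. Stack=[T] ptr=3 lookahead=/ remaining=[/ ( ( num ) + id ) $]
Step 9: shift /. Stack=[T /] ptr=4 lookahead=( remaining=[( ( num ) + id ) $]
Step 10: shift (. Stack=[T / (] ptr=5 lookahead=( remaining=[( num ) + id ) $]
Step 11: shift (. Stack=[T / ( (] ptr=6 lookahead=num remaining=[num ) + id ) $]
Step 12: shift num. Stack=[T / ( ( num] ptr=7 lookahead=) remaining=[) + id ) $]
Step 13: reduce F->num. Stack=[T / ( ( F] ptr=7 lookahead=) remaining=[) + id ) $]
Step 14: reduce T->F. Stack=[T / ( ( T] ptr=7 lookahead=) remaining=[) + id ) $]
Step 15: reduce E->T. Stack=[T / ( ( E] ptr=7 lookahead=) remaining=[) + id ) $]
Step 16: shift ). Stack=[T / ( ( E )] ptr=8 lookahead=+ remaining=[+ id ) $]
Step 17: reduce F->( E ). Stack=[T / ( F] ptr=8 lookahead=+ remaining=[+ id ) $]
Step 18: reduce T->F. Stack=[T / ( T] ptr=8 lookahead=+ remaining=[+ id ) $]
Step 19: reduce E->T. Stack=[T / ( E] ptr=8 lookahead=+ remaining=[+ id ) $]
Step 20: shift +. Stack=[T / ( E +] ptr=9 lookahead=id remaining=[id ) $]
Step 21: shift id. Stack=[T / ( E + id] ptr=10 lookahead=) remaining=[) $]
Step 22: reduce F->id. Stack=[T / ( E + F] ptr=10 lookahead=) remaining=[) $]
Step 23: reduce T->F. Stack=[T / ( E + T] ptr=10 lookahead=) remaining=[) $]
Step 24: reduce E->E + T. Stack=[T / ( E] ptr=10 lookahead=) remaining=[) $]
Step 25: shift ). Stack=[T / ( E )] ptr=11 lookahead=$ remaining=[$]
Step 26: reduce F->( E ). Stack=[T / F] ptr=11 lookahead=$ remaining=[$]
Step 27: reduce T->T / F. Stack=[T] ptr=11 lookahead=$ remaining=[$]
Step 28: reduce E->T. Stack=[E] ptr=11 lookahead=$ remaining=[$]
Step 29: accept. Stack=[E] ptr=11 lookahead=$ remaining=[$]

Answer: 5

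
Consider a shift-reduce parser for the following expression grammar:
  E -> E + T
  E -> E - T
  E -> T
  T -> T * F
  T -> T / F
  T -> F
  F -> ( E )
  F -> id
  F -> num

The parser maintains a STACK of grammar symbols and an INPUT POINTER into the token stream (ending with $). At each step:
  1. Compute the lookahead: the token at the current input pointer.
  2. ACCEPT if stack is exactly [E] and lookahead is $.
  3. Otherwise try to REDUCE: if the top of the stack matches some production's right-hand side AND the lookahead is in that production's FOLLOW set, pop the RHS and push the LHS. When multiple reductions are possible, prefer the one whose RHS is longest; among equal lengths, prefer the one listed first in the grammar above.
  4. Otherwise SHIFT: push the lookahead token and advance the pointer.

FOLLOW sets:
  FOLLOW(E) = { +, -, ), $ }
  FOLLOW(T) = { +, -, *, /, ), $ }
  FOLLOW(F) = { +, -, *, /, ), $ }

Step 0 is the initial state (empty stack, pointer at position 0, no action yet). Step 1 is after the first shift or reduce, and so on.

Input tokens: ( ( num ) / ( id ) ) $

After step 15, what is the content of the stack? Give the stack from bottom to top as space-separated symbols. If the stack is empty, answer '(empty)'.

Step 1: shift (. Stack=[(] ptr=1 lookahead=( remaining=[( num ) / ( id ) ) $]
Step 2: shift (. Stack=[( (] ptr=2 lookahead=num remaining=[num ) / ( id ) ) $]
Step 3: shift num. Stack=[( ( num] ptr=3 lookahead=) remaining=[) / ( id ) ) $]
Step 4: reduce F->num. Stack=[( ( F] ptr=3 lookahead=) remaining=[) / ( id ) ) $]
Step 5: reduce T->F. Stack=[( ( T] ptr=3 lookahead=) remaining=[) / ( id ) ) $]
Step 6: reduce E->T. Stack=[( ( E] ptr=3 lookahead=) remaining=[) / ( id ) ) $]
Step 7: shift ). Stack=[( ( E )] ptr=4 lookahead=/ remaining=[/ ( id ) ) $]
Step 8: reduce F->( E ). Stack=[( F] ptr=4 lookahead=/ remaining=[/ ( id ) ) $]
Step 9: reduce T->F. Stack=[( T] ptr=4 lookahead=/ remaining=[/ ( id ) ) $]
Step 10: shift /. Stack=[( T /] ptr=5 lookahead=( remaining=[( id ) ) $]
Step 11: shift (. Stack=[( T / (] ptr=6 lookahead=id remaining=[id ) ) $]
Step 12: shift id. Stack=[( T / ( id] ptr=7 lookahead=) remaining=[) ) $]
Step 13: reduce F->id. Stack=[( T / ( F] ptr=7 lookahead=) remaining=[) ) $]
Step 14: reduce T->F. Stack=[( T / ( T] ptr=7 lookahead=) remaining=[) ) $]
Step 15: reduce E->T. Stack=[( T / ( E] ptr=7 lookahead=) remaining=[) ) $]

Answer: ( T / ( E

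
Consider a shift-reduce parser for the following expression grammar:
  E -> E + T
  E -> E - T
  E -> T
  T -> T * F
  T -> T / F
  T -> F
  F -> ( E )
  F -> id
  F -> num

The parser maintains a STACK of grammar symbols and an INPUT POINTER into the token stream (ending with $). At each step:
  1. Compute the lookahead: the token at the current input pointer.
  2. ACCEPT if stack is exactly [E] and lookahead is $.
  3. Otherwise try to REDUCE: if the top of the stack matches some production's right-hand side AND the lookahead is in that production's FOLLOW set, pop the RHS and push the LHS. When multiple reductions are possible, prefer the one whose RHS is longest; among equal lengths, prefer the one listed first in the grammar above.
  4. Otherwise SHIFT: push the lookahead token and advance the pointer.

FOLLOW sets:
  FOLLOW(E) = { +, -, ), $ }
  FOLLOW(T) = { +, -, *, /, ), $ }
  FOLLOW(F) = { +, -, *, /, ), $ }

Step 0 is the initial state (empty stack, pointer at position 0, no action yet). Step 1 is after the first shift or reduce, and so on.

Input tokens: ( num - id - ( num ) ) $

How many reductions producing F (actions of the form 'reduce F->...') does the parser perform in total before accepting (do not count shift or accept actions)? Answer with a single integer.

Answer: 5

Derivation:
Step 1: shift (. Stack=[(] ptr=1 lookahead=num remaining=[num - id - ( num ) ) $]
Step 2: shift num. Stack=[( num] ptr=2 lookahead=- remaining=[- id - ( num ) ) $]
Step 3: reduce F->num. Stack=[( F] ptr=2 lookahead=- remaining=[- id - ( num ) ) $]
Step 4: reduce T->F. Stack=[( T] ptr=2 lookahead=- remaining=[- id - ( num ) ) $]
Step 5: reduce E->T. Stack=[( E] ptr=2 lookahead=- remaining=[- id - ( num ) ) $]
Step 6: shift -. Stack=[( E -] ptr=3 lookahead=id remaining=[id - ( num ) ) $]
Step 7: shift id. Stack=[( E - id] ptr=4 lookahead=- remaining=[- ( num ) ) $]
Step 8: reduce F->id. Stack=[( E - F] ptr=4 lookahead=- remaining=[- ( num ) ) $]
Step 9: reduce T->F. Stack=[( E - T] ptr=4 lookahead=- remaining=[- ( num ) ) $]
Step 10: reduce E->E - T. Stack=[( E] ptr=4 lookahead=- remaining=[- ( num ) ) $]
Step 11: shift -. Stack=[( E -] ptr=5 lookahead=( remaining=[( num ) ) $]
Step 12: shift (. Stack=[( E - (] ptr=6 lookahead=num remaining=[num ) ) $]
Step 13: shift num. Stack=[( E - ( num] ptr=7 lookahead=) remaining=[) ) $]
Step 14: reduce F->num. Stack=[( E - ( F] ptr=7 lookahead=) remaining=[) ) $]
Step 15: reduce T->F. Stack=[( E - ( T] ptr=7 lookahead=) remaining=[) ) $]
Step 16: reduce E->T. Stack=[( E - ( E] ptr=7 lookahead=) remaining=[) ) $]
Step 17: shift ). Stack=[( E - ( E )] ptr=8 lookahead=) remaining=[) $]
Step 18: reduce F->( E ). Stack=[( E - F] ptr=8 lookahead=) remaining=[) $]
Step 19: reduce T->F. Stack=[( E - T] ptr=8 lookahead=) remaining=[) $]
Step 20: reduce E->E - T. Stack=[( E] ptr=8 lookahead=) remaining=[) $]
Step 21: shift ). Stack=[( E )] ptr=9 lookahead=$ remaining=[$]
Step 22: reduce F->( E ). Stack=[F] ptr=9 lookahead=$ remaining=[$]
Step 23: reduce T->F. Stack=[T] ptr=9 lookahead=$ remaining=[$]
Step 24: reduce E->T. Stack=[E] ptr=9 lookahead=$ remaining=[$]
Step 25: accept. Stack=[E] ptr=9 lookahead=$ remaining=[$]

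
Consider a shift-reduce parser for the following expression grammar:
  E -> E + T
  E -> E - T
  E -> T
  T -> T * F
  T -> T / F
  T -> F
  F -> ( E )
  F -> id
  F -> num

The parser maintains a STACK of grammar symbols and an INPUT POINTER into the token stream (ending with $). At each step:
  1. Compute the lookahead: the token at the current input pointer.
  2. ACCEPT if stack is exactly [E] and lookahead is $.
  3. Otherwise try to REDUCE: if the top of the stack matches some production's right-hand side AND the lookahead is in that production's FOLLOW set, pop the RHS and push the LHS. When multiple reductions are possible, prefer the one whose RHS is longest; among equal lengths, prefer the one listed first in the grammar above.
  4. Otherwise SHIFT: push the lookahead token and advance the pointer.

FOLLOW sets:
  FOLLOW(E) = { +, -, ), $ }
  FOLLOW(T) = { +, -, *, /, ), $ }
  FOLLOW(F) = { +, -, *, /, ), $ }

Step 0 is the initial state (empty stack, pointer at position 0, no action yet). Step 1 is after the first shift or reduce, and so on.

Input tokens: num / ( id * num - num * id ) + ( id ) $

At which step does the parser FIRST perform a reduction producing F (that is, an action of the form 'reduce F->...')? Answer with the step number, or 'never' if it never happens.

Answer: 2

Derivation:
Step 1: shift num. Stack=[num] ptr=1 lookahead=/ remaining=[/ ( id * num - num * id ) + ( id ) $]
Step 2: reduce F->num. Stack=[F] ptr=1 lookahead=/ remaining=[/ ( id * num - num * id ) + ( id ) $]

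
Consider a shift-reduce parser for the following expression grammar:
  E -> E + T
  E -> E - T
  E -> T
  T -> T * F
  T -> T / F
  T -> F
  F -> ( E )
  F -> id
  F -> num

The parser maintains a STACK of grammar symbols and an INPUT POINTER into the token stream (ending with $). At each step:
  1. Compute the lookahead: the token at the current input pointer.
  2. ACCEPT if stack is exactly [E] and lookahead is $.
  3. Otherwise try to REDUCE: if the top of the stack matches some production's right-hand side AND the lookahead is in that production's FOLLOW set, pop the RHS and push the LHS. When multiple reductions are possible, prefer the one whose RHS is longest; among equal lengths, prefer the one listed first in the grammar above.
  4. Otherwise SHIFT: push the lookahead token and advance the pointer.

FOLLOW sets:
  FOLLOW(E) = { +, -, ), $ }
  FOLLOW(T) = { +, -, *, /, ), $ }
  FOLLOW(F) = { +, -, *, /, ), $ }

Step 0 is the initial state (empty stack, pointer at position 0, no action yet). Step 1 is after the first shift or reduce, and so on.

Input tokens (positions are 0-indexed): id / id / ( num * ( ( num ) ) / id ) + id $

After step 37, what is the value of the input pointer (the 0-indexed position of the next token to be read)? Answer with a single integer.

Step 1: shift id. Stack=[id] ptr=1 lookahead=/ remaining=[/ id / ( num * ( ( num ) ) / id ) + id $]
Step 2: reduce F->id. Stack=[F] ptr=1 lookahead=/ remaining=[/ id / ( num * ( ( num ) ) / id ) + id $]
Step 3: reduce T->F. Stack=[T] ptr=1 lookahead=/ remaining=[/ id / ( num * ( ( num ) ) / id ) + id $]
Step 4: shift /. Stack=[T /] ptr=2 lookahead=id remaining=[id / ( num * ( ( num ) ) / id ) + id $]
Step 5: shift id. Stack=[T / id] ptr=3 lookahead=/ remaining=[/ ( num * ( ( num ) ) / id ) + id $]
Step 6: reduce F->id. Stack=[T / F] ptr=3 lookahead=/ remaining=[/ ( num * ( ( num ) ) / id ) + id $]
Step 7: reduce T->T / F. Stack=[T] ptr=3 lookahead=/ remaining=[/ ( num * ( ( num ) ) / id ) + id $]
Step 8: shift /. Stack=[T /] ptr=4 lookahead=( remaining=[( num * ( ( num ) ) / id ) + id $]
Step 9: shift (. Stack=[T / (] ptr=5 lookahead=num remaining=[num * ( ( num ) ) / id ) + id $]
Step 10: shift num. Stack=[T / ( num] ptr=6 lookahead=* remaining=[* ( ( num ) ) / id ) + id $]
Step 11: reduce F->num. Stack=[T / ( F] ptr=6 lookahead=* remaining=[* ( ( num ) ) / id ) + id $]
Step 12: reduce T->F. Stack=[T / ( T] ptr=6 lookahead=* remaining=[* ( ( num ) ) / id ) + id $]
Step 13: shift *. Stack=[T / ( T *] ptr=7 lookahead=( remaining=[( ( num ) ) / id ) + id $]
Step 14: shift (. Stack=[T / ( T * (] ptr=8 lookahead=( remaining=[( num ) ) / id ) + id $]
Step 15: shift (. Stack=[T / ( T * ( (] ptr=9 lookahead=num remaining=[num ) ) / id ) + id $]
Step 16: shift num. Stack=[T / ( T * ( ( num] ptr=10 lookahead=) remaining=[) ) / id ) + id $]
Step 17: reduce F->num. Stack=[T / ( T * ( ( F] ptr=10 lookahead=) remaining=[) ) / id ) + id $]
Step 18: reduce T->F. Stack=[T / ( T * ( ( T] ptr=10 lookahead=) remaining=[) ) / id ) + id $]
Step 19: reduce E->T. Stack=[T / ( T * ( ( E] ptr=10 lookahead=) remaining=[) ) / id ) + id $]
Step 20: shift ). Stack=[T / ( T * ( ( E )] ptr=11 lookahead=) remaining=[) / id ) + id $]
Step 21: reduce F->( E ). Stack=[T / ( T * ( F] ptr=11 lookahead=) remaining=[) / id ) + id $]
Step 22: reduce T->F. Stack=[T / ( T * ( T] ptr=11 lookahead=) remaining=[) / id ) + id $]
Step 23: reduce E->T. Stack=[T / ( T * ( E] ptr=11 lookahead=) remaining=[) / id ) + id $]
Step 24: shift ). Stack=[T / ( T * ( E )] ptr=12 lookahead=/ remaining=[/ id ) + id $]
Step 25: reduce F->( E ). Stack=[T / ( T * F] ptr=12 lookahead=/ remaining=[/ id ) + id $]
Step 26: reduce T->T * F. Stack=[T / ( T] ptr=12 lookahead=/ remaining=[/ id ) + id $]
Step 27: shift /. Stack=[T / ( T /] ptr=13 lookahead=id remaining=[id ) + id $]
Step 28: shift id. Stack=[T / ( T / id] ptr=14 lookahead=) remaining=[) + id $]
Step 29: reduce F->id. Stack=[T / ( T / F] ptr=14 lookahead=) remaining=[) + id $]
Step 30: reduce T->T / F. Stack=[T / ( T] ptr=14 lookahead=) remaining=[) + id $]
Step 31: reduce E->T. Stack=[T / ( E] ptr=14 lookahead=) remaining=[) + id $]
Step 32: shift ). Stack=[T / ( E )] ptr=15 lookahead=+ remaining=[+ id $]
Step 33: reduce F->( E ). Stack=[T / F] ptr=15 lookahead=+ remaining=[+ id $]
Step 34: reduce T->T / F. Stack=[T] ptr=15 lookahead=+ remaining=[+ id $]
Step 35: reduce E->T. Stack=[E] ptr=15 lookahead=+ remaining=[+ id $]
Step 36: shift +. Stack=[E +] ptr=16 lookahead=id remaining=[id $]
Step 37: shift id. Stack=[E + id] ptr=17 lookahead=$ remaining=[$]

Answer: 17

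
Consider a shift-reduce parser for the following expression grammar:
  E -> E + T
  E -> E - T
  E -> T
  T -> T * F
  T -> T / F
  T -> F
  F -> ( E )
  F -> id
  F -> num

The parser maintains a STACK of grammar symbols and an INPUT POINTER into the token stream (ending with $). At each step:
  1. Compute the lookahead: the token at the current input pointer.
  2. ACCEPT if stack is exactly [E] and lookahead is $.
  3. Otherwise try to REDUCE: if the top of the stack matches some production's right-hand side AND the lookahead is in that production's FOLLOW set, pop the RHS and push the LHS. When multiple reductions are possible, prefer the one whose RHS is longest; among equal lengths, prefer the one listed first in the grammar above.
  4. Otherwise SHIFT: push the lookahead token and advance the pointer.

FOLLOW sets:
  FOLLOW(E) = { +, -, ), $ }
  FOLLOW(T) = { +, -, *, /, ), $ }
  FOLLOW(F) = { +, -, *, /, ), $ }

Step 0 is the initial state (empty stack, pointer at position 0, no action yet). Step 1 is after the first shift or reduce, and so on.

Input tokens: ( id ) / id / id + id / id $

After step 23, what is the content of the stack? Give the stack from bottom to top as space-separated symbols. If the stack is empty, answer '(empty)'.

Answer: E + T / id

Derivation:
Step 1: shift (. Stack=[(] ptr=1 lookahead=id remaining=[id ) / id / id + id / id $]
Step 2: shift id. Stack=[( id] ptr=2 lookahead=) remaining=[) / id / id + id / id $]
Step 3: reduce F->id. Stack=[( F] ptr=2 lookahead=) remaining=[) / id / id + id / id $]
Step 4: reduce T->F. Stack=[( T] ptr=2 lookahead=) remaining=[) / id / id + id / id $]
Step 5: reduce E->T. Stack=[( E] ptr=2 lookahead=) remaining=[) / id / id + id / id $]
Step 6: shift ). Stack=[( E )] ptr=3 lookahead=/ remaining=[/ id / id + id / id $]
Step 7: reduce F->( E ). Stack=[F] ptr=3 lookahead=/ remaining=[/ id / id + id / id $]
Step 8: reduce T->F. Stack=[T] ptr=3 lookahead=/ remaining=[/ id / id + id / id $]
Step 9: shift /. Stack=[T /] ptr=4 lookahead=id remaining=[id / id + id / id $]
Step 10: shift id. Stack=[T / id] ptr=5 lookahead=/ remaining=[/ id + id / id $]
Step 11: reduce F->id. Stack=[T / F] ptr=5 lookahead=/ remaining=[/ id + id / id $]
Step 12: reduce T->T / F. Stack=[T] ptr=5 lookahead=/ remaining=[/ id + id / id $]
Step 13: shift /. Stack=[T /] ptr=6 lookahead=id remaining=[id + id / id $]
Step 14: shift id. Stack=[T / id] ptr=7 lookahead=+ remaining=[+ id / id $]
Step 15: reduce F->id. Stack=[T / F] ptr=7 lookahead=+ remaining=[+ id / id $]
Step 16: reduce T->T / F. Stack=[T] ptr=7 lookahead=+ remaining=[+ id / id $]
Step 17: reduce E->T. Stack=[E] ptr=7 lookahead=+ remaining=[+ id / id $]
Step 18: shift +. Stack=[E +] ptr=8 lookahead=id remaining=[id / id $]
Step 19: shift id. Stack=[E + id] ptr=9 lookahead=/ remaining=[/ id $]
Step 20: reduce F->id. Stack=[E + F] ptr=9 lookahead=/ remaining=[/ id $]
Step 21: reduce T->F. Stack=[E + T] ptr=9 lookahead=/ remaining=[/ id $]
Step 22: shift /. Stack=[E + T /] ptr=10 lookahead=id remaining=[id $]
Step 23: shift id. Stack=[E + T / id] ptr=11 lookahead=$ remaining=[$]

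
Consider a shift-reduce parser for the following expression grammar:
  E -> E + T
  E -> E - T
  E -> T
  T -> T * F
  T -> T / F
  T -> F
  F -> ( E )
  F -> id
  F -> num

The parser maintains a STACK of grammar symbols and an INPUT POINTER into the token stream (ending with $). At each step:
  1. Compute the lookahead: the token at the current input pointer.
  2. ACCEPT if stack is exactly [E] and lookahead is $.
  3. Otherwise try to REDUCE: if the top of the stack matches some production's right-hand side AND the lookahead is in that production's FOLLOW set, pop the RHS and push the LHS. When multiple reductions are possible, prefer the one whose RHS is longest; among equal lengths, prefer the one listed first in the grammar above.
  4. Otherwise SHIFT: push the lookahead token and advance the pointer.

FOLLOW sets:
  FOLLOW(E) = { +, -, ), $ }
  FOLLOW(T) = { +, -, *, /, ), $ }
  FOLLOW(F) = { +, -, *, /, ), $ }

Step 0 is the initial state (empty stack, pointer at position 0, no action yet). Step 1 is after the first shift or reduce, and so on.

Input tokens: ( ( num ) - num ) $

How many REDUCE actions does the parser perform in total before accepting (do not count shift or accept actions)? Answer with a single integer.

Step 1: shift (. Stack=[(] ptr=1 lookahead=( remaining=[( num ) - num ) $]
Step 2: shift (. Stack=[( (] ptr=2 lookahead=num remaining=[num ) - num ) $]
Step 3: shift num. Stack=[( ( num] ptr=3 lookahead=) remaining=[) - num ) $]
Step 4: reduce F->num. Stack=[( ( F] ptr=3 lookahead=) remaining=[) - num ) $]
Step 5: reduce T->F. Stack=[( ( T] ptr=3 lookahead=) remaining=[) - num ) $]
Step 6: reduce E->T. Stack=[( ( E] ptr=3 lookahead=) remaining=[) - num ) $]
Step 7: shift ). Stack=[( ( E )] ptr=4 lookahead=- remaining=[- num ) $]
Step 8: reduce F->( E ). Stack=[( F] ptr=4 lookahead=- remaining=[- num ) $]
Step 9: reduce T->F. Stack=[( T] ptr=4 lookahead=- remaining=[- num ) $]
Step 10: reduce E->T. Stack=[( E] ptr=4 lookahead=- remaining=[- num ) $]
Step 11: shift -. Stack=[( E -] ptr=5 lookahead=num remaining=[num ) $]
Step 12: shift num. Stack=[( E - num] ptr=6 lookahead=) remaining=[) $]
Step 13: reduce F->num. Stack=[( E - F] ptr=6 lookahead=) remaining=[) $]
Step 14: reduce T->F. Stack=[( E - T] ptr=6 lookahead=) remaining=[) $]
Step 15: reduce E->E - T. Stack=[( E] ptr=6 lookahead=) remaining=[) $]
Step 16: shift ). Stack=[( E )] ptr=7 lookahead=$ remaining=[$]
Step 17: reduce F->( E ). Stack=[F] ptr=7 lookahead=$ remaining=[$]
Step 18: reduce T->F. Stack=[T] ptr=7 lookahead=$ remaining=[$]
Step 19: reduce E->T. Stack=[E] ptr=7 lookahead=$ remaining=[$]
Step 20: accept. Stack=[E] ptr=7 lookahead=$ remaining=[$]

Answer: 12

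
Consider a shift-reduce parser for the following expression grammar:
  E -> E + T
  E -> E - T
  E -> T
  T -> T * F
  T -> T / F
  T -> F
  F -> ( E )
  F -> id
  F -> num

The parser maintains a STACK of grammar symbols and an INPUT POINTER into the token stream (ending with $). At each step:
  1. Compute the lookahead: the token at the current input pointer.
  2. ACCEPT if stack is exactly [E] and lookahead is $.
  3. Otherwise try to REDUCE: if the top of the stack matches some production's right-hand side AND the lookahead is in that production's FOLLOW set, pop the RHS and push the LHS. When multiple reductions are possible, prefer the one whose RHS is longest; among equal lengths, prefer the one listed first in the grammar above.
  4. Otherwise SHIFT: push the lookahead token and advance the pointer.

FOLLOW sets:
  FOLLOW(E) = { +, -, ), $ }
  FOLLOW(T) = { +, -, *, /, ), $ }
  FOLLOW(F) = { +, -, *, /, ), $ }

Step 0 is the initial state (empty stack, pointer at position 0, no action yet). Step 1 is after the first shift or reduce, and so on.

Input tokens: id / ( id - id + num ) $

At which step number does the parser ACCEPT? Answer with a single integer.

Step 1: shift id. Stack=[id] ptr=1 lookahead=/ remaining=[/ ( id - id + num ) $]
Step 2: reduce F->id. Stack=[F] ptr=1 lookahead=/ remaining=[/ ( id - id + num ) $]
Step 3: reduce T->F. Stack=[T] ptr=1 lookahead=/ remaining=[/ ( id - id + num ) $]
Step 4: shift /. Stack=[T /] ptr=2 lookahead=( remaining=[( id - id + num ) $]
Step 5: shift (. Stack=[T / (] ptr=3 lookahead=id remaining=[id - id + num ) $]
Step 6: shift id. Stack=[T / ( id] ptr=4 lookahead=- remaining=[- id + num ) $]
Step 7: reduce F->id. Stack=[T / ( F] ptr=4 lookahead=- remaining=[- id + num ) $]
Step 8: reduce T->F. Stack=[T / ( T] ptr=4 lookahead=- remaining=[- id + num ) $]
Step 9: reduce E->T. Stack=[T / ( E] ptr=4 lookahead=- remaining=[- id + num ) $]
Step 10: shift -. Stack=[T / ( E -] ptr=5 lookahead=id remaining=[id + num ) $]
Step 11: shift id. Stack=[T / ( E - id] ptr=6 lookahead=+ remaining=[+ num ) $]
Step 12: reduce F->id. Stack=[T / ( E - F] ptr=6 lookahead=+ remaining=[+ num ) $]
Step 13: reduce T->F. Stack=[T / ( E - T] ptr=6 lookahead=+ remaining=[+ num ) $]
Step 14: reduce E->E - T. Stack=[T / ( E] ptr=6 lookahead=+ remaining=[+ num ) $]
Step 15: shift +. Stack=[T / ( E +] ptr=7 lookahead=num remaining=[num ) $]
Step 16: shift num. Stack=[T / ( E + num] ptr=8 lookahead=) remaining=[) $]
Step 17: reduce F->num. Stack=[T / ( E + F] ptr=8 lookahead=) remaining=[) $]
Step 18: reduce T->F. Stack=[T / ( E + T] ptr=8 lookahead=) remaining=[) $]
Step 19: reduce E->E + T. Stack=[T / ( E] ptr=8 lookahead=) remaining=[) $]
Step 20: shift ). Stack=[T / ( E )] ptr=9 lookahead=$ remaining=[$]
Step 21: reduce F->( E ). Stack=[T / F] ptr=9 lookahead=$ remaining=[$]
Step 22: reduce T->T / F. Stack=[T] ptr=9 lookahead=$ remaining=[$]
Step 23: reduce E->T. Stack=[E] ptr=9 lookahead=$ remaining=[$]
Step 24: accept. Stack=[E] ptr=9 lookahead=$ remaining=[$]

Answer: 24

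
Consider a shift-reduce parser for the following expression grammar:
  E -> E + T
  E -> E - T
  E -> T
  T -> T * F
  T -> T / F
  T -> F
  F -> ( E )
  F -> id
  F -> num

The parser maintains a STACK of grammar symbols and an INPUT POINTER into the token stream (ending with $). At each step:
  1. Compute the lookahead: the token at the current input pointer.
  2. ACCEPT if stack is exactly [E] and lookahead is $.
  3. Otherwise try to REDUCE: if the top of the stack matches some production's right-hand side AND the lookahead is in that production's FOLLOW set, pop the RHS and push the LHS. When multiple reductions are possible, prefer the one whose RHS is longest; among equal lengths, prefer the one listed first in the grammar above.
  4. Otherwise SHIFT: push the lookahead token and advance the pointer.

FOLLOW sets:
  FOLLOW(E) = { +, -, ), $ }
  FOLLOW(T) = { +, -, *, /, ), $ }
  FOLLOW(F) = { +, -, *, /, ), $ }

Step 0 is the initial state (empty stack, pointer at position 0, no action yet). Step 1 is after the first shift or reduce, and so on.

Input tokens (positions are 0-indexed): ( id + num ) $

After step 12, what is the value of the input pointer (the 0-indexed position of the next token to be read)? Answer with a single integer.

Step 1: shift (. Stack=[(] ptr=1 lookahead=id remaining=[id + num ) $]
Step 2: shift id. Stack=[( id] ptr=2 lookahead=+ remaining=[+ num ) $]
Step 3: reduce F->id. Stack=[( F] ptr=2 lookahead=+ remaining=[+ num ) $]
Step 4: reduce T->F. Stack=[( T] ptr=2 lookahead=+ remaining=[+ num ) $]
Step 5: reduce E->T. Stack=[( E] ptr=2 lookahead=+ remaining=[+ num ) $]
Step 6: shift +. Stack=[( E +] ptr=3 lookahead=num remaining=[num ) $]
Step 7: shift num. Stack=[( E + num] ptr=4 lookahead=) remaining=[) $]
Step 8: reduce F->num. Stack=[( E + F] ptr=4 lookahead=) remaining=[) $]
Step 9: reduce T->F. Stack=[( E + T] ptr=4 lookahead=) remaining=[) $]
Step 10: reduce E->E + T. Stack=[( E] ptr=4 lookahead=) remaining=[) $]
Step 11: shift ). Stack=[( E )] ptr=5 lookahead=$ remaining=[$]
Step 12: reduce F->( E ). Stack=[F] ptr=5 lookahead=$ remaining=[$]

Answer: 5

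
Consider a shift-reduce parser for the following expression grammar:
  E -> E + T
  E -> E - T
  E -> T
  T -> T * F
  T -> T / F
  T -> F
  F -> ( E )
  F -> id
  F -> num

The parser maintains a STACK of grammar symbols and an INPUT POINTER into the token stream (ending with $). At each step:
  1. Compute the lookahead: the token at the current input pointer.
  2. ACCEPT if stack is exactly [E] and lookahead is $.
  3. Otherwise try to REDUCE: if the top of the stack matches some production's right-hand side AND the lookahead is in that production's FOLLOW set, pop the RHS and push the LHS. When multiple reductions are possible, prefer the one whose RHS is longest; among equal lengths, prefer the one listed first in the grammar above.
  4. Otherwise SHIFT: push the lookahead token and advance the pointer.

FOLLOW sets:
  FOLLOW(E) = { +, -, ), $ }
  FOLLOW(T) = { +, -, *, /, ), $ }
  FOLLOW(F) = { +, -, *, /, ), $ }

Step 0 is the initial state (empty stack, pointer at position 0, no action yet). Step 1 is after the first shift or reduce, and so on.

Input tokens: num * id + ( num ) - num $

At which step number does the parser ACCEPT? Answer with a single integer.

Step 1: shift num. Stack=[num] ptr=1 lookahead=* remaining=[* id + ( num ) - num $]
Step 2: reduce F->num. Stack=[F] ptr=1 lookahead=* remaining=[* id + ( num ) - num $]
Step 3: reduce T->F. Stack=[T] ptr=1 lookahead=* remaining=[* id + ( num ) - num $]
Step 4: shift *. Stack=[T *] ptr=2 lookahead=id remaining=[id + ( num ) - num $]
Step 5: shift id. Stack=[T * id] ptr=3 lookahead=+ remaining=[+ ( num ) - num $]
Step 6: reduce F->id. Stack=[T * F] ptr=3 lookahead=+ remaining=[+ ( num ) - num $]
Step 7: reduce T->T * F. Stack=[T] ptr=3 lookahead=+ remaining=[+ ( num ) - num $]
Step 8: reduce E->T. Stack=[E] ptr=3 lookahead=+ remaining=[+ ( num ) - num $]
Step 9: shift +. Stack=[E +] ptr=4 lookahead=( remaining=[( num ) - num $]
Step 10: shift (. Stack=[E + (] ptr=5 lookahead=num remaining=[num ) - num $]
Step 11: shift num. Stack=[E + ( num] ptr=6 lookahead=) remaining=[) - num $]
Step 12: reduce F->num. Stack=[E + ( F] ptr=6 lookahead=) remaining=[) - num $]
Step 13: reduce T->F. Stack=[E + ( T] ptr=6 lookahead=) remaining=[) - num $]
Step 14: reduce E->T. Stack=[E + ( E] ptr=6 lookahead=) remaining=[) - num $]
Step 15: shift ). Stack=[E + ( E )] ptr=7 lookahead=- remaining=[- num $]
Step 16: reduce F->( E ). Stack=[E + F] ptr=7 lookahead=- remaining=[- num $]
Step 17: reduce T->F. Stack=[E + T] ptr=7 lookahead=- remaining=[- num $]
Step 18: reduce E->E + T. Stack=[E] ptr=7 lookahead=- remaining=[- num $]
Step 19: shift -. Stack=[E -] ptr=8 lookahead=num remaining=[num $]
Step 20: shift num. Stack=[E - num] ptr=9 lookahead=$ remaining=[$]
Step 21: reduce F->num. Stack=[E - F] ptr=9 lookahead=$ remaining=[$]
Step 22: reduce T->F. Stack=[E - T] ptr=9 lookahead=$ remaining=[$]
Step 23: reduce E->E - T. Stack=[E] ptr=9 lookahead=$ remaining=[$]
Step 24: accept. Stack=[E] ptr=9 lookahead=$ remaining=[$]

Answer: 24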